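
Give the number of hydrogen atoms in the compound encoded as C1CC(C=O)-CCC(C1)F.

Hydrogens are implicit in SMILES; fill each atom to its normal valence:
  5 × C: 2 H each → 10
  3 × C: 1 H each → 3
  1 × F: no H
  1 × O: no H
  Total hydrogens = 13.

13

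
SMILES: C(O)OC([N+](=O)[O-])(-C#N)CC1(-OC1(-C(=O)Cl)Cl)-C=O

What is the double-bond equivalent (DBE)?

6

Molecular formula from the SMILES: C8H6Cl2N2O7.
DoU = (2C + 2 + N − H − X)/2 = (2·8 + 2 + 2 − 6 − 2)/2 = 12/2 = 6.
(Structurally: 1 ring(s) + 5 π bond(s) = 6.)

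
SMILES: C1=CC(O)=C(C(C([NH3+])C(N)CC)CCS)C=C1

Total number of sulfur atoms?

1

The symbol for sulfur appears 1 time in the SMILES.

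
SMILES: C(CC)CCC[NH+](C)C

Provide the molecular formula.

Heavy atoms from the SMILES: 8 C, 1 N.
Implicit hydrogens by atom environment:
  5 × C: 2 H each → 10
  3 × C: 3 H each → 9
  1 × N (charge +1): 1 H
  Total hydrogens = 20.
Net charge +1.
Molecular formula: C8H20N+

C8H20N+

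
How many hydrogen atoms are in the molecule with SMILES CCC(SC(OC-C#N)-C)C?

Hydrogens are implicit in SMILES; fill each atom to its normal valence:
  3 × C: 3 H each → 9
  2 × C: 2 H each → 4
  2 × C: 1 H each → 2
  1 × C: no H
  1 × N: no H
  1 × O: no H
  1 × S: no H
  Total hydrogens = 15.

15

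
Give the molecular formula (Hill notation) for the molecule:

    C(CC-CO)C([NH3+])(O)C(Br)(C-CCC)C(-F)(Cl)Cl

Heavy atoms from the SMILES: 1 Br, 11 C, 2 Cl, 1 F, 1 N, 2 O.
Implicit hydrogens by atom environment:
  7 × C: 2 H each → 14
  3 × C: no H
  2 × Cl: no H
  2 × O: 1 H each → 2
  1 × Br: no H
  1 × C: 3 H
  1 × F: no H
  1 × N (charge +1): 3 H
  Total hydrogens = 22.
Net charge +1.
Molecular formula: C11H22BrCl2FNO2+

C11H22BrCl2FNO2+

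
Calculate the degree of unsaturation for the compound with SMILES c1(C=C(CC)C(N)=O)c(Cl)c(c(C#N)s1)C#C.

Molecular formula from the SMILES: C12H9ClN2OS.
DoU = (2C + 2 + N − H − X)/2 = (2·12 + 2 + 2 − 9 − 1)/2 = 18/2 = 9.
(Structurally: 1 ring(s) + 8 π bond(s) = 9.)

9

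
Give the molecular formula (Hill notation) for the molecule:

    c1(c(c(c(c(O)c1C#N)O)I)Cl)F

Heavy atoms from the SMILES: 7 C, 1 Cl, 1 F, 1 I, 1 N, 2 O.
Implicit hydrogens by atom environment:
  6 × C (aromatic): no H
  2 × O: 1 H each → 2
  1 × C: no H
  1 × Cl: no H
  1 × F: no H
  1 × I: no H
  1 × N: no H
  Total hydrogens = 2.
Molecular formula: C7H2ClFINO2

C7H2ClFINO2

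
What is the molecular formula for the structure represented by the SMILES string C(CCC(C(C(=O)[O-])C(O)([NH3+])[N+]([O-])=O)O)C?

C8H16N2O6

Heavy atoms from the SMILES: 8 C, 2 N, 6 O.
Implicit hydrogens by atom environment:
  3 × C: 2 H each → 6
  2 × C: 1 H each → 2
  2 × C: no H
  2 × O: 1 H each → 2
  2 × O: no H
  2 × O (charge -1): no H
  1 × C: 3 H
  1 × N (charge +1): 3 H
  1 × N (charge +1): no H
  Total hydrogens = 16.
Molecular formula: C8H16N2O6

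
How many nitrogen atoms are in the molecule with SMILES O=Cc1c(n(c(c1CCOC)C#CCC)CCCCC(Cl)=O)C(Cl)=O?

The symbol for nitrogen appears 1 time in the SMILES.

1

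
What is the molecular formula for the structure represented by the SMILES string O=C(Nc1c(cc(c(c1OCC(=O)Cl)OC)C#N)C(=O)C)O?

C13H11ClN2O6

Heavy atoms from the SMILES: 13 C, 1 Cl, 2 N, 6 O.
Implicit hydrogens by atom environment:
  5 × C (aromatic): no H
  5 × O: no H
  4 × C: no H
  2 × C: 3 H each → 6
  1 × C: 2 H
  1 × C (aromatic): 1 H
  1 × Cl: no H
  1 × N: 1 H
  1 × N: no H
  1 × O: 1 H
  Total hydrogens = 11.
Molecular formula: C13H11ClN2O6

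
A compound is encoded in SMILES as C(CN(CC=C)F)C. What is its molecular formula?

Heavy atoms from the SMILES: 6 C, 1 F, 1 N.
Implicit hydrogens by atom environment:
  4 × C: 2 H each → 8
  1 × C: 3 H
  1 × C: 1 H
  1 × F: no H
  1 × N: no H
  Total hydrogens = 12.
Molecular formula: C6H12FN

C6H12FN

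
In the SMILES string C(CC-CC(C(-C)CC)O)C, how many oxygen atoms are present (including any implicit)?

1

The symbol for oxygen appears 1 time in the SMILES.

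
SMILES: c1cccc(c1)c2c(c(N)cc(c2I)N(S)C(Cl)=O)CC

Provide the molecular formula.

C15H14ClIN2OS

Heavy atoms from the SMILES: 15 C, 1 Cl, 1 I, 2 N, 1 O, 1 S.
Implicit hydrogens by atom environment:
  6 × C (aromatic): 1 H each → 6
  6 × C (aromatic): no H
  1 × C: 3 H
  1 × C: 2 H
  1 × C: no H
  1 × Cl: no H
  1 × I: no H
  1 × N: 2 H
  1 × N: no H
  1 × O: no H
  1 × S: 1 H
  Total hydrogens = 14.
Molecular formula: C15H14ClIN2OS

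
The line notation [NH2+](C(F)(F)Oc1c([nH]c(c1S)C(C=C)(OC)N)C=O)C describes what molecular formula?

C11H16F2N3O3S+

Heavy atoms from the SMILES: 11 C, 2 F, 3 N, 3 O, 1 S.
Implicit hydrogens by atom environment:
  4 × C (aromatic): no H
  3 × O: no H
  2 × C: 3 H each → 6
  2 × C: 1 H each → 2
  2 × C: no H
  2 × F: no H
  1 × C: 2 H
  1 × N (charge +1): 2 H
  1 × N: 2 H
  1 × N (aromatic): 1 H
  1 × S: 1 H
  Total hydrogens = 16.
Net charge +1.
Molecular formula: C11H16F2N3O3S+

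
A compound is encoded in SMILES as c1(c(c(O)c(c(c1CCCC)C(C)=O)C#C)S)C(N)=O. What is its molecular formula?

C15H17NO3S

Heavy atoms from the SMILES: 15 C, 1 N, 3 O, 1 S.
Implicit hydrogens by atom environment:
  6 × C (aromatic): no H
  3 × C: 2 H each → 6
  3 × C: no H
  2 × C: 3 H each → 6
  2 × O: no H
  1 × C: 1 H
  1 × N: 2 H
  1 × O: 1 H
  1 × S: 1 H
  Total hydrogens = 17.
Molecular formula: C15H17NO3S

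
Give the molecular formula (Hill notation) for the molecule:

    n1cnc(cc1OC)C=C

Heavy atoms from the SMILES: 7 C, 2 N, 1 O.
Implicit hydrogens by atom environment:
  2 × C (aromatic): 1 H each → 2
  2 × C (aromatic): no H
  2 × N (aromatic): no H
  1 × C: 3 H
  1 × C: 2 H
  1 × C: 1 H
  1 × O: no H
  Total hydrogens = 8.
Molecular formula: C7H8N2O

C7H8N2O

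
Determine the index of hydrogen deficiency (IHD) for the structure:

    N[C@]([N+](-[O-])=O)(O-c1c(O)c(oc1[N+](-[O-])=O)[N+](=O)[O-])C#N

8

Molecular formula from the SMILES: C6H3N5O9.
DoU = (2C + 2 + N − H − X)/2 = (2·6 + 2 + 5 − 3 − 0)/2 = 16/2 = 8.
(Structurally: 1 ring(s) + 7 π bond(s) = 8.)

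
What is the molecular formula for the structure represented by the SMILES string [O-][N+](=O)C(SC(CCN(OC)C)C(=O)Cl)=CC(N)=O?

Heavy atoms from the SMILES: 9 C, 1 Cl, 3 N, 5 O, 1 S.
Implicit hydrogens by atom environment:
  4 × O: no H
  3 × C: no H
  2 × C: 3 H each → 6
  2 × C: 2 H each → 4
  2 × C: 1 H each → 2
  1 × Cl: no H
  1 × N: 2 H
  1 × N: no H
  1 × N (charge +1): no H
  1 × O (charge -1): no H
  1 × S: no H
  Total hydrogens = 14.
Molecular formula: C9H14ClN3O5S

C9H14ClN3O5S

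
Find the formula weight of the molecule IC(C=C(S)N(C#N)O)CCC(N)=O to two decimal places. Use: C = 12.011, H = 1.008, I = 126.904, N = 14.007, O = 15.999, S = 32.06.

327.14

Molecular formula: C7H10IN3O2S.
M = 7×12.011 + 10×1.008 + 1×126.904 + 3×14.007 + 2×15.999 + 1×32.06 = 327.14 g/mol.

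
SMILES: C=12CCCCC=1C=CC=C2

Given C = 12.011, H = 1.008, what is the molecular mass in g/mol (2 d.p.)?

132.21

Molecular formula: C10H12.
M = 10×12.011 + 12×1.008 = 132.21 g/mol.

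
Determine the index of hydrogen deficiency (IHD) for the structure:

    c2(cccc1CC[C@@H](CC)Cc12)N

5

Molecular formula from the SMILES: C12H17N.
DoU = (2C + 2 + N − H − X)/2 = (2·12 + 2 + 1 − 17 − 0)/2 = 10/2 = 5.
(Structurally: 2 ring(s) + 3 π bond(s) = 5.)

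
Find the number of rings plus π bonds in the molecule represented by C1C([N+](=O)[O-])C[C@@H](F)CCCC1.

Molecular formula from the SMILES: C8H14FNO2.
DoU = (2C + 2 + N − H − X)/2 = (2·8 + 2 + 1 − 14 − 1)/2 = 4/2 = 2.
(Structurally: 1 ring(s) + 1 π bond(s) = 2.)

2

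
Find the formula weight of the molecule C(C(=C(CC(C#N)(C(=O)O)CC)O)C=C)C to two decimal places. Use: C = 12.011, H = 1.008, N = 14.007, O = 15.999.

223.27

Molecular formula: C12H17NO3.
M = 12×12.011 + 17×1.008 + 1×14.007 + 3×15.999 = 223.27 g/mol.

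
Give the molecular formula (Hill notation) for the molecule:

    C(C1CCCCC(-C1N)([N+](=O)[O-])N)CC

C10H21N3O2

Heavy atoms from the SMILES: 10 C, 3 N, 2 O.
Implicit hydrogens by atom environment:
  6 × C: 2 H each → 12
  2 × C: 1 H each → 2
  2 × N: 2 H each → 4
  1 × C: 3 H
  1 × C: no H
  1 × N (charge +1): no H
  1 × O: no H
  1 × O (charge -1): no H
  Total hydrogens = 21.
Molecular formula: C10H21N3O2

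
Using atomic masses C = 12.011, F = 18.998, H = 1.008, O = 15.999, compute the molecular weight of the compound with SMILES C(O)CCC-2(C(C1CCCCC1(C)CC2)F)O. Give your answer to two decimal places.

244.35

Molecular formula: C14H25FO2.
M = 14×12.011 + 1×18.998 + 25×1.008 + 2×15.999 = 244.35 g/mol.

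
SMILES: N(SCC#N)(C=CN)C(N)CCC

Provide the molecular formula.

C8H16N4S

Heavy atoms from the SMILES: 8 C, 4 N, 1 S.
Implicit hydrogens by atom environment:
  3 × C: 2 H each → 6
  3 × C: 1 H each → 3
  2 × N: 2 H each → 4
  2 × N: no H
  1 × C: 3 H
  1 × C: no H
  1 × S: no H
  Total hydrogens = 16.
Molecular formula: C8H16N4S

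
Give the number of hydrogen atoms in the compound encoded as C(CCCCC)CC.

18

Hydrogens are implicit in SMILES; fill each atom to its normal valence:
  6 × C: 2 H each → 12
  2 × C: 3 H each → 6
  Total hydrogens = 18.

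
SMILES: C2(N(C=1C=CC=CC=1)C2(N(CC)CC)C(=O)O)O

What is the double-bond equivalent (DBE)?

Molecular formula from the SMILES: C13H18N2O3.
DoU = (2C + 2 + N − H − X)/2 = (2·13 + 2 + 2 − 18 − 0)/2 = 12/2 = 6.
(Structurally: 2 ring(s) + 4 π bond(s) = 6.)

6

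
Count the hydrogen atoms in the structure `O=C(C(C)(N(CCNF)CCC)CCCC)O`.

Hydrogens are implicit in SMILES; fill each atom to its normal valence:
  7 × C: 2 H each → 14
  3 × C: 3 H each → 9
  2 × C: no H
  1 × F: no H
  1 × N: 1 H
  1 × N: no H
  1 × O: 1 H
  1 × O: no H
  Total hydrogens = 25.

25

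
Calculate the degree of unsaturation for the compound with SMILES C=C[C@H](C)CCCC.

Molecular formula from the SMILES: C8H16.
DoU = (2C + 2 + N − H − X)/2 = (2·8 + 2 + 0 − 16 − 0)/2 = 2/2 = 1.
(Structurally: 0 ring(s) + 1 π bond(s) = 1.)

1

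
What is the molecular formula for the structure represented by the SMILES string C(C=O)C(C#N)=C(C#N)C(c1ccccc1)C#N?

C14H9N3O

Heavy atoms from the SMILES: 14 C, 3 N, 1 O.
Implicit hydrogens by atom environment:
  5 × C (aromatic): 1 H each → 5
  5 × C: no H
  3 × N: no H
  2 × C: 1 H each → 2
  1 × C: 2 H
  1 × C (aromatic): no H
  1 × O: no H
  Total hydrogens = 9.
Molecular formula: C14H9N3O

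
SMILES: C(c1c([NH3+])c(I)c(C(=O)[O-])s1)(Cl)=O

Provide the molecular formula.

Heavy atoms from the SMILES: 6 C, 1 Cl, 1 I, 1 N, 3 O, 1 S.
Implicit hydrogens by atom environment:
  4 × C (aromatic): no H
  2 × C: no H
  2 × O: no H
  1 × Cl: no H
  1 × I: no H
  1 × N (charge +1): 3 H
  1 × O (charge -1): no H
  1 × S (aromatic): no H
  Total hydrogens = 3.
Molecular formula: C6H3ClINO3S

C6H3ClINO3S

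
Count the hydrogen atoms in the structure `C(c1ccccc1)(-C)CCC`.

Hydrogens are implicit in SMILES; fill each atom to its normal valence:
  5 × C (aromatic): 1 H each → 5
  2 × C: 3 H each → 6
  2 × C: 2 H each → 4
  1 × C: 1 H
  1 × C (aromatic): no H
  Total hydrogens = 16.

16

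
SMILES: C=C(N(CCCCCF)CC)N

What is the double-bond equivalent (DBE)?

1

Molecular formula from the SMILES: C9H19FN2.
DoU = (2C + 2 + N − H − X)/2 = (2·9 + 2 + 2 − 19 − 1)/2 = 2/2 = 1.
(Structurally: 0 ring(s) + 1 π bond(s) = 1.)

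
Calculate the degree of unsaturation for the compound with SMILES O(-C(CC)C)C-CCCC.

0

Molecular formula from the SMILES: C9H20O.
DoU = (2C + 2 + N − H − X)/2 = (2·9 + 2 + 0 − 20 − 0)/2 = 0/2 = 0.
(Structurally: 0 ring(s) + 0 π bond(s) = 0.)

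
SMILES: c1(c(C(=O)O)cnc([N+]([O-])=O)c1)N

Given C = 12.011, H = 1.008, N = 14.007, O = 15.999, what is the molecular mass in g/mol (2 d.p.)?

183.12

Molecular formula: C6H5N3O4.
M = 6×12.011 + 5×1.008 + 3×14.007 + 4×15.999 = 183.12 g/mol.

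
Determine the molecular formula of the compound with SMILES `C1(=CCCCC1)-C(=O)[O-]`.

Heavy atoms from the SMILES: 7 C, 2 O.
Implicit hydrogens by atom environment:
  4 × C: 2 H each → 8
  2 × C: no H
  1 × C: 1 H
  1 × O: no H
  1 × O (charge -1): no H
  Total hydrogens = 9.
Net charge -1.
Molecular formula: C7H9O2-

C7H9O2-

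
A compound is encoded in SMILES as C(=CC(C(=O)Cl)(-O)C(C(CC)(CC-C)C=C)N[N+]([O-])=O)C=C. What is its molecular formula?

C15H23ClN2O4

Heavy atoms from the SMILES: 15 C, 1 Cl, 2 N, 4 O.
Implicit hydrogens by atom environment:
  5 × C: 2 H each → 10
  5 × C: 1 H each → 5
  3 × C: no H
  2 × C: 3 H each → 6
  2 × O: no H
  1 × Cl: no H
  1 × N: 1 H
  1 × N (charge +1): no H
  1 × O: 1 H
  1 × O (charge -1): no H
  Total hydrogens = 23.
Molecular formula: C15H23ClN2O4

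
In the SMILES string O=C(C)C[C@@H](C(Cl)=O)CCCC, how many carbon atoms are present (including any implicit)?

9

The symbol for carbon appears 9 times in the SMILES. (Cl is a single chlorine, not C + l.)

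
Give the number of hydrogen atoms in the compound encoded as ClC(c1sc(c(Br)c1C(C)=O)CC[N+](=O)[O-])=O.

Hydrogens are implicit in SMILES; fill each atom to its normal valence:
  4 × C (aromatic): no H
  3 × O: no H
  2 × C: 2 H each → 4
  2 × C: no H
  1 × Br: no H
  1 × C: 3 H
  1 × Cl: no H
  1 × N (charge +1): no H
  1 × O (charge -1): no H
  1 × S (aromatic): no H
  Total hydrogens = 7.

7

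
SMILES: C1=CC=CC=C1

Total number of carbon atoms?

The symbol for carbon appears 6 times in the SMILES.

6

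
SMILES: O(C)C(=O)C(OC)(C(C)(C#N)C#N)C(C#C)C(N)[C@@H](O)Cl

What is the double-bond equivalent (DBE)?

Molecular formula from the SMILES: C13H16ClN3O4.
DoU = (2C + 2 + N − H − X)/2 = (2·13 + 2 + 3 − 16 − 1)/2 = 14/2 = 7.
(Structurally: 0 ring(s) + 7 π bond(s) = 7.)

7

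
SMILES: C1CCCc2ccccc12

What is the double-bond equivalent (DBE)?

5

Molecular formula from the SMILES: C10H12.
DoU = (2C + 2 + N − H − X)/2 = (2·10 + 2 + 0 − 12 − 0)/2 = 10/2 = 5.
(Structurally: 2 ring(s) + 3 π bond(s) = 5.)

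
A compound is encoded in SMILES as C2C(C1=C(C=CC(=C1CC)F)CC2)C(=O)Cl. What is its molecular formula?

C13H14ClFO

Heavy atoms from the SMILES: 13 C, 1 Cl, 1 F, 1 O.
Implicit hydrogens by atom environment:
  4 × C: 2 H each → 8
  4 × C (aromatic): no H
  2 × C (aromatic): 1 H each → 2
  1 × C: 3 H
  1 × C: 1 H
  1 × C: no H
  1 × Cl: no H
  1 × F: no H
  1 × O: no H
  Total hydrogens = 14.
Molecular formula: C13H14ClFO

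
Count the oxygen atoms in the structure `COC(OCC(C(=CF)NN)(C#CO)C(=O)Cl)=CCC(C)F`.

The symbol for oxygen appears 4 times in the SMILES.

4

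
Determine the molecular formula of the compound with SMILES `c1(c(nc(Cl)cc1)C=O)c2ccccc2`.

Heavy atoms from the SMILES: 12 C, 1 Cl, 1 N, 1 O.
Implicit hydrogens by atom environment:
  7 × C (aromatic): 1 H each → 7
  4 × C (aromatic): no H
  1 × C: 1 H
  1 × Cl: no H
  1 × N (aromatic): no H
  1 × O: no H
  Total hydrogens = 8.
Molecular formula: C12H8ClNO

C12H8ClNO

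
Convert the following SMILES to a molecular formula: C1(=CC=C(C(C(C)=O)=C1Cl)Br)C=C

Heavy atoms from the SMILES: 1 Br, 10 C, 1 Cl, 1 O.
Implicit hydrogens by atom environment:
  4 × C (aromatic): no H
  2 × C (aromatic): 1 H each → 2
  1 × Br: no H
  1 × C: 3 H
  1 × C: 2 H
  1 × C: 1 H
  1 × C: no H
  1 × Cl: no H
  1 × O: no H
  Total hydrogens = 8.
Molecular formula: C10H8BrClO

C10H8BrClO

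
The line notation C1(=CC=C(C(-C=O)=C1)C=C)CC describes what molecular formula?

C11H12O

Heavy atoms from the SMILES: 11 C, 1 O.
Implicit hydrogens by atom environment:
  3 × C (aromatic): 1 H each → 3
  3 × C (aromatic): no H
  2 × C: 2 H each → 4
  2 × C: 1 H each → 2
  1 × C: 3 H
  1 × O: no H
  Total hydrogens = 12.
Molecular formula: C11H12O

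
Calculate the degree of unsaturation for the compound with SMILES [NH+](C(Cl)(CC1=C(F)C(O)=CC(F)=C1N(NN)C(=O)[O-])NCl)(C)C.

5

Molecular formula from the SMILES: C11H15Cl2F2N5O3.
DoU = (2C + 2 + N − H − X)/2 = (2·11 + 2 + 5 − 15 − 4)/2 = 10/2 = 5.
(Structurally: 1 ring(s) + 4 π bond(s) = 5.)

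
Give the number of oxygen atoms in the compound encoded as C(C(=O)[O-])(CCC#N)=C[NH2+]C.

The symbol for oxygen appears 2 times in the SMILES.

2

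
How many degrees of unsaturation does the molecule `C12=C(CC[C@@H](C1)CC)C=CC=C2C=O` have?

6

Molecular formula from the SMILES: C13H16O.
DoU = (2C + 2 + N − H − X)/2 = (2·13 + 2 + 0 − 16 − 0)/2 = 12/2 = 6.
(Structurally: 2 ring(s) + 4 π bond(s) = 6.)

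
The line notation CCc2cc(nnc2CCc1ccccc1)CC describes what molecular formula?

C16H20N2

Heavy atoms from the SMILES: 16 C, 2 N.
Implicit hydrogens by atom environment:
  6 × C (aromatic): 1 H each → 6
  4 × C: 2 H each → 8
  4 × C (aromatic): no H
  2 × C: 3 H each → 6
  2 × N (aromatic): no H
  Total hydrogens = 20.
Molecular formula: C16H20N2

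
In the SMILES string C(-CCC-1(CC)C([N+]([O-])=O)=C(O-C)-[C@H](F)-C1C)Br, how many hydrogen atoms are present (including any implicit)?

19

Hydrogens are implicit in SMILES; fill each atom to its normal valence:
  4 × C: 2 H each → 8
  3 × C: 3 H each → 9
  3 × C: no H
  2 × C: 1 H each → 2
  2 × O: no H
  1 × Br: no H
  1 × F: no H
  1 × N (charge +1): no H
  1 × O (charge -1): no H
  Total hydrogens = 19.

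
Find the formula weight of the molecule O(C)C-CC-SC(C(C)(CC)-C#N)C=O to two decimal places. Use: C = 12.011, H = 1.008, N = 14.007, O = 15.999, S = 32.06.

Molecular formula: C11H19NO2S.
M = 11×12.011 + 19×1.008 + 1×14.007 + 2×15.999 + 1×32.06 = 229.34 g/mol.

229.34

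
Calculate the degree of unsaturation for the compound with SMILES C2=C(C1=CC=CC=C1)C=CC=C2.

8

Molecular formula from the SMILES: C12H10.
DoU = (2C + 2 + N − H − X)/2 = (2·12 + 2 + 0 − 10 − 0)/2 = 16/2 = 8.
(Structurally: 2 ring(s) + 6 π bond(s) = 8.)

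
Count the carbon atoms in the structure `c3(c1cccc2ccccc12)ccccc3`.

16

The symbol for carbon appears 16 times in the SMILES. Lowercase c denotes aromatic carbon and counts toward C.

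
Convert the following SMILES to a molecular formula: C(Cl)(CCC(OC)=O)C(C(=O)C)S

C8H13ClO3S

Heavy atoms from the SMILES: 8 C, 1 Cl, 3 O, 1 S.
Implicit hydrogens by atom environment:
  3 × O: no H
  2 × C: 3 H each → 6
  2 × C: 2 H each → 4
  2 × C: 1 H each → 2
  2 × C: no H
  1 × Cl: no H
  1 × S: 1 H
  Total hydrogens = 13.
Molecular formula: C8H13ClO3S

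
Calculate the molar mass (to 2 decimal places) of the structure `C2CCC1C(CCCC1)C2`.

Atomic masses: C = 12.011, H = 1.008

Molecular formula: C10H18.
M = 10×12.011 + 18×1.008 = 138.25 g/mol.

138.25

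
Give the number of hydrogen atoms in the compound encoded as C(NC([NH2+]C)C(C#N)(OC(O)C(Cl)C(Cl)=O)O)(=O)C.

Hydrogens are implicit in SMILES; fill each atom to its normal valence:
  4 × C: no H
  3 × C: 1 H each → 3
  3 × O: no H
  2 × C: 3 H each → 6
  2 × Cl: no H
  2 × O: 1 H each → 2
  1 × N (charge +1): 2 H
  1 × N: 1 H
  1 × N: no H
  Total hydrogens = 14.

14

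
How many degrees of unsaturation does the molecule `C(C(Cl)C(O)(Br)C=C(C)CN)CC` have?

Molecular formula from the SMILES: C9H17BrClNO.
DoU = (2C + 2 + N − H − X)/2 = (2·9 + 2 + 1 − 17 − 2)/2 = 2/2 = 1.
(Structurally: 0 ring(s) + 1 π bond(s) = 1.)

1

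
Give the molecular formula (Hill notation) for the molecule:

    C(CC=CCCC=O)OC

Heavy atoms from the SMILES: 8 C, 2 O.
Implicit hydrogens by atom environment:
  4 × C: 2 H each → 8
  3 × C: 1 H each → 3
  2 × O: no H
  1 × C: 3 H
  Total hydrogens = 14.
Molecular formula: C8H14O2

C8H14O2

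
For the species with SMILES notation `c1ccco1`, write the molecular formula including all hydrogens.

C4H4O

Heavy atoms from the SMILES: 4 C, 1 O.
Implicit hydrogens by atom environment:
  4 × C (aromatic): 1 H each → 4
  1 × O (aromatic): no H
  Total hydrogens = 4.
Molecular formula: C4H4O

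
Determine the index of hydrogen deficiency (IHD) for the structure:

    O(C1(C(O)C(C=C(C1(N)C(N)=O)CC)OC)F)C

Molecular formula from the SMILES: C11H19FN2O4.
DoU = (2C + 2 + N − H − X)/2 = (2·11 + 2 + 2 − 19 − 1)/2 = 6/2 = 3.
(Structurally: 1 ring(s) + 2 π bond(s) = 3.)

3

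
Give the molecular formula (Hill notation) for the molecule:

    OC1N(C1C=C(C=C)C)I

Heavy atoms from the SMILES: 7 C, 1 I, 1 N, 1 O.
Implicit hydrogens by atom environment:
  4 × C: 1 H each → 4
  1 × C: 3 H
  1 × C: 2 H
  1 × C: no H
  1 × I: no H
  1 × N: no H
  1 × O: 1 H
  Total hydrogens = 10.
Molecular formula: C7H10INO

C7H10INO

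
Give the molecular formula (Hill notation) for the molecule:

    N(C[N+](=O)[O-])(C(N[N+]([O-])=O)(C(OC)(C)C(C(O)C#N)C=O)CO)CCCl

Heavy atoms from the SMILES: 12 C, 1 Cl, 5 N, 8 O.
Implicit hydrogens by atom environment:
  4 × C: 2 H each → 8
  4 × O: no H
  3 × C: 1 H each → 3
  3 × C: no H
  2 × C: 3 H each → 6
  2 × N (charge +1): no H
  2 × N: no H
  2 × O: 1 H each → 2
  2 × O (charge -1): no H
  1 × Cl: no H
  1 × N: 1 H
  Total hydrogens = 20.
Molecular formula: C12H20ClN5O8

C12H20ClN5O8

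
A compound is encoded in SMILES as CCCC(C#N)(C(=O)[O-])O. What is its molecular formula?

C6H8NO3-

Heavy atoms from the SMILES: 6 C, 1 N, 3 O.
Implicit hydrogens by atom environment:
  3 × C: no H
  2 × C: 2 H each → 4
  1 × C: 3 H
  1 × N: no H
  1 × O: 1 H
  1 × O: no H
  1 × O (charge -1): no H
  Total hydrogens = 8.
Net charge -1.
Molecular formula: C6H8NO3-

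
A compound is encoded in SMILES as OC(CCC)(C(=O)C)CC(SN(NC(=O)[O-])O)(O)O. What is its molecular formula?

C9H17N2O7S-

Heavy atoms from the SMILES: 9 C, 2 N, 7 O, 1 S.
Implicit hydrogens by atom environment:
  4 × C: no H
  4 × O: 1 H each → 4
  3 × C: 2 H each → 6
  2 × C: 3 H each → 6
  2 × O: no H
  1 × N: 1 H
  1 × N: no H
  1 × O (charge -1): no H
  1 × S: no H
  Total hydrogens = 17.
Net charge -1.
Molecular formula: C9H17N2O7S-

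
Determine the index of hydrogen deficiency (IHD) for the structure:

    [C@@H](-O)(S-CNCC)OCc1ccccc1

4

Molecular formula from the SMILES: C11H17NO2S.
DoU = (2C + 2 + N − H − X)/2 = (2·11 + 2 + 1 − 17 − 0)/2 = 8/2 = 4.
(Structurally: 1 ring(s) + 3 π bond(s) = 4.)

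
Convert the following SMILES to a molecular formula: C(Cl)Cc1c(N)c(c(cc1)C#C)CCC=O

Heavy atoms from the SMILES: 13 C, 1 Cl, 1 N, 1 O.
Implicit hydrogens by atom environment:
  4 × C: 2 H each → 8
  4 × C (aromatic): no H
  2 × C (aromatic): 1 H each → 2
  2 × C: 1 H each → 2
  1 × C: no H
  1 × Cl: no H
  1 × N: 2 H
  1 × O: no H
  Total hydrogens = 14.
Molecular formula: C13H14ClNO

C13H14ClNO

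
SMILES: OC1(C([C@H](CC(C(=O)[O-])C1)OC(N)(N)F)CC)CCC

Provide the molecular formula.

C13H24FN2O4-

Heavy atoms from the SMILES: 13 C, 1 F, 2 N, 4 O.
Implicit hydrogens by atom environment:
  5 × C: 2 H each → 10
  3 × C: 1 H each → 3
  3 × C: no H
  2 × C: 3 H each → 6
  2 × N: 2 H each → 4
  2 × O: no H
  1 × F: no H
  1 × O: 1 H
  1 × O (charge -1): no H
  Total hydrogens = 24.
Net charge -1.
Molecular formula: C13H24FN2O4-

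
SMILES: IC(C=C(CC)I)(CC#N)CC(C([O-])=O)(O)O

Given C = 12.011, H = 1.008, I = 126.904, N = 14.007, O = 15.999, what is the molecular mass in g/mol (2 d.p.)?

464.02

Molecular formula: C10H12I2NO4-.
M = 10×12.011 + 12×1.008 + 2×126.904 + 1×14.007 + 4×15.999 = 464.02 g/mol.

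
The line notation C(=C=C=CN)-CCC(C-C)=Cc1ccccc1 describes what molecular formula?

C16H19N

Heavy atoms from the SMILES: 16 C, 1 N.
Implicit hydrogens by atom environment:
  5 × C (aromatic): 1 H each → 5
  3 × C: 2 H each → 6
  3 × C: 1 H each → 3
  3 × C: no H
  1 × C: 3 H
  1 × C (aromatic): no H
  1 × N: 2 H
  Total hydrogens = 19.
Molecular formula: C16H19N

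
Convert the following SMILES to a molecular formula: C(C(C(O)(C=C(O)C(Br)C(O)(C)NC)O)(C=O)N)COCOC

C13H25BrN2O7

Heavy atoms from the SMILES: 1 Br, 13 C, 2 N, 7 O.
Implicit hydrogens by atom environment:
  4 × C: no H
  4 × O: 1 H each → 4
  3 × C: 3 H each → 9
  3 × C: 2 H each → 6
  3 × C: 1 H each → 3
  3 × O: no H
  1 × Br: no H
  1 × N: 2 H
  1 × N: 1 H
  Total hydrogens = 25.
Molecular formula: C13H25BrN2O7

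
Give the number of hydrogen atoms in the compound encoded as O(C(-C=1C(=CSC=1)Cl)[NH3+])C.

Hydrogens are implicit in SMILES; fill each atom to its normal valence:
  2 × C (aromatic): 1 H each → 2
  2 × C (aromatic): no H
  1 × C: 3 H
  1 × C: 1 H
  1 × Cl: no H
  1 × N (charge +1): 3 H
  1 × O: no H
  1 × S (aromatic): no H
  Total hydrogens = 9.

9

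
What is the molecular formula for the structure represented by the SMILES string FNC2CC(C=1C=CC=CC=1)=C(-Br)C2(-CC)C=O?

C14H15BrFNO

Heavy atoms from the SMILES: 1 Br, 14 C, 1 F, 1 N, 1 O.
Implicit hydrogens by atom environment:
  5 × C (aromatic): 1 H each → 5
  3 × C: no H
  2 × C: 2 H each → 4
  2 × C: 1 H each → 2
  1 × Br: no H
  1 × C: 3 H
  1 × C (aromatic): no H
  1 × F: no H
  1 × N: 1 H
  1 × O: no H
  Total hydrogens = 15.
Molecular formula: C14H15BrFNO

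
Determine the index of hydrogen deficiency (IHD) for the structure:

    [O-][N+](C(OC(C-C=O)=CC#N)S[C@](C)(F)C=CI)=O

6

Molecular formula from the SMILES: C10H10FIN2O4S.
DoU = (2C + 2 + N − H − X)/2 = (2·10 + 2 + 2 − 10 − 2)/2 = 12/2 = 6.
(Structurally: 0 ring(s) + 6 π bond(s) = 6.)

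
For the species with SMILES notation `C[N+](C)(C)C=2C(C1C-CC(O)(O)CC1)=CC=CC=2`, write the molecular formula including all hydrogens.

Heavy atoms from the SMILES: 15 C, 1 N, 2 O.
Implicit hydrogens by atom environment:
  4 × C: 2 H each → 8
  4 × C (aromatic): 1 H each → 4
  3 × C: 3 H each → 9
  2 × C (aromatic): no H
  2 × O: 1 H each → 2
  1 × C: 1 H
  1 × C: no H
  1 × N (charge +1): no H
  Total hydrogens = 24.
Net charge +1.
Molecular formula: C15H24NO2+

C15H24NO2+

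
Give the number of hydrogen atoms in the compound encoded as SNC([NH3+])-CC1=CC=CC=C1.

13

Hydrogens are implicit in SMILES; fill each atom to its normal valence:
  5 × C (aromatic): 1 H each → 5
  1 × C: 2 H
  1 × C: 1 H
  1 × C (aromatic): no H
  1 × N (charge +1): 3 H
  1 × N: 1 H
  1 × S: 1 H
  Total hydrogens = 13.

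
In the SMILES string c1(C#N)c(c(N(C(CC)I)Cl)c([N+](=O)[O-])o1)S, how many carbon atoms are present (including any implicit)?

The symbol for carbon appears 8 times in the SMILES. Lowercase c denotes aromatic carbon and counts toward C.

8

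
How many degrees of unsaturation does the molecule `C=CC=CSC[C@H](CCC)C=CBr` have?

3

Molecular formula from the SMILES: C11H17BrS.
DoU = (2C + 2 + N − H − X)/2 = (2·11 + 2 + 0 − 17 − 1)/2 = 6/2 = 3.
(Structurally: 0 ring(s) + 3 π bond(s) = 3.)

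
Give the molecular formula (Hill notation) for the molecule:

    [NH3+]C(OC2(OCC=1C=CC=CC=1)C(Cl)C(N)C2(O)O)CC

Heavy atoms from the SMILES: 14 C, 1 Cl, 2 N, 4 O.
Implicit hydrogens by atom environment:
  5 × C (aromatic): 1 H each → 5
  3 × C: 1 H each → 3
  2 × C: 2 H each → 4
  2 × C: no H
  2 × O: 1 H each → 2
  2 × O: no H
  1 × C: 3 H
  1 × C (aromatic): no H
  1 × Cl: no H
  1 × N (charge +1): 3 H
  1 × N: 2 H
  Total hydrogens = 22.
Net charge +1.
Molecular formula: C14H22ClN2O4+

C14H22ClN2O4+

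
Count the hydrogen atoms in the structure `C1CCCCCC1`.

Hydrogens are implicit in SMILES; fill each atom to its normal valence:
  7 × C: 2 H each → 14
  Total hydrogens = 14.

14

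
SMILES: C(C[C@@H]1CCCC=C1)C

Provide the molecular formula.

C9H16

Heavy atoms from the SMILES: 9 C.
Implicit hydrogens by atom environment:
  5 × C: 2 H each → 10
  3 × C: 1 H each → 3
  1 × C: 3 H
  Total hydrogens = 16.
Molecular formula: C9H16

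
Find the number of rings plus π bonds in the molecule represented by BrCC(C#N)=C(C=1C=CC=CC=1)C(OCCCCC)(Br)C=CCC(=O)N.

Molecular formula from the SMILES: C20H24Br2N2O2.
DoU = (2C + 2 + N − H − X)/2 = (2·20 + 2 + 2 − 24 − 2)/2 = 18/2 = 9.
(Structurally: 1 ring(s) + 8 π bond(s) = 9.)

9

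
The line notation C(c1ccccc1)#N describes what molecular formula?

C7H5N

Heavy atoms from the SMILES: 7 C, 1 N.
Implicit hydrogens by atom environment:
  5 × C (aromatic): 1 H each → 5
  1 × C (aromatic): no H
  1 × C: no H
  1 × N: no H
  Total hydrogens = 5.
Molecular formula: C7H5N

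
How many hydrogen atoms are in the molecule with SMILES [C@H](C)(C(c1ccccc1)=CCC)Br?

Hydrogens are implicit in SMILES; fill each atom to its normal valence:
  5 × C (aromatic): 1 H each → 5
  2 × C: 3 H each → 6
  2 × C: 1 H each → 2
  1 × Br: no H
  1 × C: 2 H
  1 × C: no H
  1 × C (aromatic): no H
  Total hydrogens = 15.

15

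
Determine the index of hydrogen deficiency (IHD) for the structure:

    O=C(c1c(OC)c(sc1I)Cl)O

4

Molecular formula from the SMILES: C6H4ClIO3S.
DoU = (2C + 2 + N − H − X)/2 = (2·6 + 2 + 0 − 4 − 2)/2 = 8/2 = 4.
(Structurally: 1 ring(s) + 3 π bond(s) = 4.)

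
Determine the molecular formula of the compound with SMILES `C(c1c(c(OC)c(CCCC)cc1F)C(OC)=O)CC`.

C16H23FO3

Heavy atoms from the SMILES: 16 C, 1 F, 3 O.
Implicit hydrogens by atom environment:
  5 × C: 2 H each → 10
  5 × C (aromatic): no H
  4 × C: 3 H each → 12
  3 × O: no H
  1 × C (aromatic): 1 H
  1 × C: no H
  1 × F: no H
  Total hydrogens = 23.
Molecular formula: C16H23FO3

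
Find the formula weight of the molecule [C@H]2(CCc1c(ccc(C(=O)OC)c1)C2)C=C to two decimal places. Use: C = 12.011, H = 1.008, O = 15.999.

Molecular formula: C14H16O2.
M = 14×12.011 + 16×1.008 + 2×15.999 = 216.28 g/mol.

216.28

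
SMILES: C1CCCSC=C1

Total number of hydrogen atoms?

Hydrogens are implicit in SMILES; fill each atom to its normal valence:
  4 × C: 2 H each → 8
  2 × C: 1 H each → 2
  1 × S: no H
  Total hydrogens = 10.

10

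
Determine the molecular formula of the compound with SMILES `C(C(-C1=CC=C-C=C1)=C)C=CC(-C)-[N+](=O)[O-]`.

C13H15NO2

Heavy atoms from the SMILES: 13 C, 1 N, 2 O.
Implicit hydrogens by atom environment:
  5 × C (aromatic): 1 H each → 5
  3 × C: 1 H each → 3
  2 × C: 2 H each → 4
  1 × C: 3 H
  1 × C: no H
  1 × C (aromatic): no H
  1 × N (charge +1): no H
  1 × O: no H
  1 × O (charge -1): no H
  Total hydrogens = 15.
Molecular formula: C13H15NO2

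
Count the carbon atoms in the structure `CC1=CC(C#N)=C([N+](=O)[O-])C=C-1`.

8

The symbol for carbon appears 8 times in the SMILES.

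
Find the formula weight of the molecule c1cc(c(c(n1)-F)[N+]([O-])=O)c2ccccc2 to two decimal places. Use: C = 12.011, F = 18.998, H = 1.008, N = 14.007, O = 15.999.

Molecular formula: C11H7FN2O2.
M = 11×12.011 + 1×18.998 + 7×1.008 + 2×14.007 + 2×15.999 = 218.19 g/mol.

218.19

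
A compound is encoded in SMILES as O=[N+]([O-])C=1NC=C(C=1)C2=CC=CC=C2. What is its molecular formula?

C10H8N2O2

Heavy atoms from the SMILES: 10 C, 2 N, 2 O.
Implicit hydrogens by atom environment:
  7 × C (aromatic): 1 H each → 7
  3 × C (aromatic): no H
  1 × N (aromatic): 1 H
  1 × N (charge +1): no H
  1 × O: no H
  1 × O (charge -1): no H
  Total hydrogens = 8.
Molecular formula: C10H8N2O2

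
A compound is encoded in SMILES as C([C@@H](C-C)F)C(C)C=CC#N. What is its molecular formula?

Heavy atoms from the SMILES: 9 C, 1 F, 1 N.
Implicit hydrogens by atom environment:
  4 × C: 1 H each → 4
  2 × C: 3 H each → 6
  2 × C: 2 H each → 4
  1 × C: no H
  1 × F: no H
  1 × N: no H
  Total hydrogens = 14.
Molecular formula: C9H14FN

C9H14FN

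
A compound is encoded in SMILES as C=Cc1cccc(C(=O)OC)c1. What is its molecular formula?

C10H10O2

Heavy atoms from the SMILES: 10 C, 2 O.
Implicit hydrogens by atom environment:
  4 × C (aromatic): 1 H each → 4
  2 × C (aromatic): no H
  2 × O: no H
  1 × C: 3 H
  1 × C: 2 H
  1 × C: 1 H
  1 × C: no H
  Total hydrogens = 10.
Molecular formula: C10H10O2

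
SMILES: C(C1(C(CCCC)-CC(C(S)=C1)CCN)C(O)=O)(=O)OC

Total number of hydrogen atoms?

25

Hydrogens are implicit in SMILES; fill each atom to its normal valence:
  6 × C: 2 H each → 12
  4 × C: no H
  3 × C: 1 H each → 3
  3 × O: no H
  2 × C: 3 H each → 6
  1 × N: 2 H
  1 × O: 1 H
  1 × S: 1 H
  Total hydrogens = 25.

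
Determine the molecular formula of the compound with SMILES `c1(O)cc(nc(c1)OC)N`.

Heavy atoms from the SMILES: 6 C, 2 N, 2 O.
Implicit hydrogens by atom environment:
  3 × C (aromatic): no H
  2 × C (aromatic): 1 H each → 2
  1 × C: 3 H
  1 × N: 2 H
  1 × N (aromatic): no H
  1 × O: 1 H
  1 × O: no H
  Total hydrogens = 8.
Molecular formula: C6H8N2O2

C6H8N2O2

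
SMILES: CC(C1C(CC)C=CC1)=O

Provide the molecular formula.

C9H14O

Heavy atoms from the SMILES: 9 C, 1 O.
Implicit hydrogens by atom environment:
  4 × C: 1 H each → 4
  2 × C: 3 H each → 6
  2 × C: 2 H each → 4
  1 × C: no H
  1 × O: no H
  Total hydrogens = 14.
Molecular formula: C9H14O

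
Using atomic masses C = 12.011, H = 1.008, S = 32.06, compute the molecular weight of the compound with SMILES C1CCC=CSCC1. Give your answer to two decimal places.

128.23

Molecular formula: C7H12S.
M = 7×12.011 + 12×1.008 + 1×32.06 = 128.23 g/mol.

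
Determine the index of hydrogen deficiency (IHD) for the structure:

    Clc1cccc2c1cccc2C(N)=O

Molecular formula from the SMILES: C11H8ClNO.
DoU = (2C + 2 + N − H − X)/2 = (2·11 + 2 + 1 − 8 − 1)/2 = 16/2 = 8.
(Structurally: 2 ring(s) + 6 π bond(s) = 8.)

8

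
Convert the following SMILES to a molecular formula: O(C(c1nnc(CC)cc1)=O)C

C8H10N2O2

Heavy atoms from the SMILES: 8 C, 2 N, 2 O.
Implicit hydrogens by atom environment:
  2 × C: 3 H each → 6
  2 × C (aromatic): 1 H each → 2
  2 × C (aromatic): no H
  2 × N (aromatic): no H
  2 × O: no H
  1 × C: 2 H
  1 × C: no H
  Total hydrogens = 10.
Molecular formula: C8H10N2O2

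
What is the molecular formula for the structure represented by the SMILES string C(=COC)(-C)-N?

Heavy atoms from the SMILES: 4 C, 1 N, 1 O.
Implicit hydrogens by atom environment:
  2 × C: 3 H each → 6
  1 × C: 1 H
  1 × C: no H
  1 × N: 2 H
  1 × O: no H
  Total hydrogens = 9.
Molecular formula: C4H9NO

C4H9NO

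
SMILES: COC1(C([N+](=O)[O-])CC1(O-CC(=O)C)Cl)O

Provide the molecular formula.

C8H12ClNO6

Heavy atoms from the SMILES: 8 C, 1 Cl, 1 N, 6 O.
Implicit hydrogens by atom environment:
  4 × O: no H
  3 × C: no H
  2 × C: 3 H each → 6
  2 × C: 2 H each → 4
  1 × C: 1 H
  1 × Cl: no H
  1 × N (charge +1): no H
  1 × O: 1 H
  1 × O (charge -1): no H
  Total hydrogens = 12.
Molecular formula: C8H12ClNO6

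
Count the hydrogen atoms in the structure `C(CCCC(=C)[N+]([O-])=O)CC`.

Hydrogens are implicit in SMILES; fill each atom to its normal valence:
  6 × C: 2 H each → 12
  1 × C: 3 H
  1 × C: no H
  1 × N (charge +1): no H
  1 × O: no H
  1 × O (charge -1): no H
  Total hydrogens = 15.

15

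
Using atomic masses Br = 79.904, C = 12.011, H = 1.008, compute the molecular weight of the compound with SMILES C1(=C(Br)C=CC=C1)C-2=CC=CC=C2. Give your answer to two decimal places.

Molecular formula: C12H9Br.
M = 1×79.904 + 12×12.011 + 9×1.008 = 233.11 g/mol.

233.11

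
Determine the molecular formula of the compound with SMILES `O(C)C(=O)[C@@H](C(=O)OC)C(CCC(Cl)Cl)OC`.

Heavy atoms from the SMILES: 10 C, 2 Cl, 5 O.
Implicit hydrogens by atom environment:
  5 × O: no H
  3 × C: 3 H each → 9
  3 × C: 1 H each → 3
  2 × C: 2 H each → 4
  2 × C: no H
  2 × Cl: no H
  Total hydrogens = 16.
Molecular formula: C10H16Cl2O5

C10H16Cl2O5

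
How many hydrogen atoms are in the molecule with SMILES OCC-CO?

Hydrogens are implicit in SMILES; fill each atom to its normal valence:
  3 × C: 2 H each → 6
  2 × O: 1 H each → 2
  Total hydrogens = 8.

8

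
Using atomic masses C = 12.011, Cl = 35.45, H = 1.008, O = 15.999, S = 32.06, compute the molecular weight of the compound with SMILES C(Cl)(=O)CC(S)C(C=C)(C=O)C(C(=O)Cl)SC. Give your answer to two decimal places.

Molecular formula: C10H12Cl2O3S2.
M = 10×12.011 + 2×35.45 + 12×1.008 + 3×15.999 + 2×32.06 = 315.22 g/mol.

315.22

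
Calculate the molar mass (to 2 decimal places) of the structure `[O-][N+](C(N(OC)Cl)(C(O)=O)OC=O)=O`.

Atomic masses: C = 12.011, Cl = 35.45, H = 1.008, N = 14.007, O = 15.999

228.54

Molecular formula: C4H5ClN2O7.
M = 4×12.011 + 1×35.45 + 5×1.008 + 2×14.007 + 7×15.999 = 228.54 g/mol.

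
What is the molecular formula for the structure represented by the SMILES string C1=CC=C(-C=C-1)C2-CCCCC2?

Heavy atoms from the SMILES: 12 C.
Implicit hydrogens by atom environment:
  5 × C: 2 H each → 10
  5 × C (aromatic): 1 H each → 5
  1 × C: 1 H
  1 × C (aromatic): no H
  Total hydrogens = 16.
Molecular formula: C12H16

C12H16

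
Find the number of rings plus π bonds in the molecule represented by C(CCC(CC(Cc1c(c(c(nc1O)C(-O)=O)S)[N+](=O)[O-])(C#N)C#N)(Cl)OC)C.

Molecular formula from the SMILES: C17H19ClN4O6S.
DoU = (2C + 2 + N − H − X)/2 = (2·17 + 2 + 4 − 19 − 1)/2 = 20/2 = 10.
(Structurally: 1 ring(s) + 9 π bond(s) = 10.)

10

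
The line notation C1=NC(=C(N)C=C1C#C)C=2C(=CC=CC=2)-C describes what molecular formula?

C14H12N2

Heavy atoms from the SMILES: 14 C, 2 N.
Implicit hydrogens by atom environment:
  6 × C (aromatic): 1 H each → 6
  5 × C (aromatic): no H
  1 × C: 3 H
  1 × C: 1 H
  1 × C: no H
  1 × N: 2 H
  1 × N (aromatic): no H
  Total hydrogens = 12.
Molecular formula: C14H12N2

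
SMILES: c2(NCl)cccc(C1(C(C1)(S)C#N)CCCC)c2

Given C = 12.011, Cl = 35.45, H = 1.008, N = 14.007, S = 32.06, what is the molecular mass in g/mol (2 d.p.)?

280.81

Molecular formula: C14H17ClN2S.
M = 14×12.011 + 1×35.45 + 17×1.008 + 2×14.007 + 1×32.06 = 280.81 g/mol.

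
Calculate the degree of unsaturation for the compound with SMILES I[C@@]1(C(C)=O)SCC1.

2

Molecular formula from the SMILES: C5H7IOS.
DoU = (2C + 2 + N − H − X)/2 = (2·5 + 2 + 0 − 7 − 1)/2 = 4/2 = 2.
(Structurally: 1 ring(s) + 1 π bond(s) = 2.)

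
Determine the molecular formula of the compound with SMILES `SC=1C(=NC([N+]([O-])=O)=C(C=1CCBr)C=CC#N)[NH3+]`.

C10H10BrN4O2S+

Heavy atoms from the SMILES: 1 Br, 10 C, 4 N, 2 O, 1 S.
Implicit hydrogens by atom environment:
  5 × C (aromatic): no H
  2 × C: 2 H each → 4
  2 × C: 1 H each → 2
  1 × Br: no H
  1 × C: no H
  1 × N (charge +1): 3 H
  1 × N (aromatic): no H
  1 × N (charge +1): no H
  1 × N: no H
  1 × O: no H
  1 × O (charge -1): no H
  1 × S: 1 H
  Total hydrogens = 10.
Net charge +1.
Molecular formula: C10H10BrN4O2S+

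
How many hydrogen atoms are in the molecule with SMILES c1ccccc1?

Hydrogens are implicit in SMILES; fill each atom to its normal valence:
  6 × C (aromatic): 1 H each → 6
  Total hydrogens = 6.

6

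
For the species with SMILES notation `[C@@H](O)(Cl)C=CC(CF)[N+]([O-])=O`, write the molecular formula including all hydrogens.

C5H7ClFNO3

Heavy atoms from the SMILES: 5 C, 1 Cl, 1 F, 1 N, 3 O.
Implicit hydrogens by atom environment:
  4 × C: 1 H each → 4
  1 × C: 2 H
  1 × Cl: no H
  1 × F: no H
  1 × N (charge +1): no H
  1 × O: 1 H
  1 × O: no H
  1 × O (charge -1): no H
  Total hydrogens = 7.
Molecular formula: C5H7ClFNO3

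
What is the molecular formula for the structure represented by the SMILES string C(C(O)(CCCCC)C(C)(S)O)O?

C9H20O3S

Heavy atoms from the SMILES: 9 C, 3 O, 1 S.
Implicit hydrogens by atom environment:
  5 × C: 2 H each → 10
  3 × O: 1 H each → 3
  2 × C: 3 H each → 6
  2 × C: no H
  1 × S: 1 H
  Total hydrogens = 20.
Molecular formula: C9H20O3S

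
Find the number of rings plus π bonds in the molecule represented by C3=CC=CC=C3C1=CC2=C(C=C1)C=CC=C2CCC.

Molecular formula from the SMILES: C19H18.
DoU = (2C + 2 + N − H − X)/2 = (2·19 + 2 + 0 − 18 − 0)/2 = 22/2 = 11.
(Structurally: 3 ring(s) + 8 π bond(s) = 11.)

11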